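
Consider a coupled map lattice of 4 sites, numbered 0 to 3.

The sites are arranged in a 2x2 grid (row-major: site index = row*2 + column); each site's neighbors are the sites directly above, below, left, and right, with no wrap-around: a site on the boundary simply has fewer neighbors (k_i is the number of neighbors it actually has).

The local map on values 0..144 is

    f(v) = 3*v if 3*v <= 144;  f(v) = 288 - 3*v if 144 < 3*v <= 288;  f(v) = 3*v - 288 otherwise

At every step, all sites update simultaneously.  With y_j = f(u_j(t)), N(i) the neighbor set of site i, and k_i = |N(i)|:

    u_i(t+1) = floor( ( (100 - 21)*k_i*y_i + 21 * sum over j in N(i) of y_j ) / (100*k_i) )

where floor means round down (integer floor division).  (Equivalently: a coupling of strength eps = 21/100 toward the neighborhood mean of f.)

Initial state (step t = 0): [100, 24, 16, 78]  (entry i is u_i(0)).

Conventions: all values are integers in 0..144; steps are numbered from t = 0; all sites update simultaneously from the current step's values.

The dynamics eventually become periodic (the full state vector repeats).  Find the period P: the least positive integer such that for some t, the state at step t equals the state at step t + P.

Answer: 16
Key observation: The state at step 120, [88, 52, 52, 88], reappears at step 136 — and no state repeats earlier — so the cycle the system enters has period 16.

Derivation:
t=0: [100, 24, 16, 78]
t=1: [22, 63, 44, 55]
t=2: [76, 98, 124, 121]
t=3: [56, 18, 80, 68]
t=4: [105, 64, 59, 77]
t=5: [43, 84, 96, 66]
t=6: [105, 51, 22, 74]
t=7: [42, 116, 61, 73]
t=8: [116, 67, 103, 71]
t=9: [58, 82, 30, 70]
t=10: [103, 53, 91, 75]
t=11: [31, 110, 20, 64]
t=12: [84, 53, 67, 86]
t=13: [51, 108, 75, 46]
t=14: [117, 57, 78, 119]
t=15: [67, 106, 56, 72]
t=16: [84, 40, 111, 72]
t=17: [45, 106, 46, 74]
t=18: [124, 44, 130, 69]
t=19: [90, 121, 97, 88]
t=20: [22, 63, 6, 27]
t=21: [64, 93, 29, 76]
t=22: [85, 23, 85, 57]
t=23: [36, 70, 41, 103]
t=24: [106, 75, 110, 37]
t=25: [34, 64, 47, 98]
t=26: [105, 87, 122, 29]
t=27: [32, 33, 73, 79]
t=28: [93, 93, 69, 57]
t=29: [16, 20, 77, 101]
t=30: [50, 54, 51, 24]
t=31: [136, 121, 128, 84]
t=32: [112, 75, 92, 46]
t=33: [45, 69, 29, 116]
t=34: [124, 84, 89, 65]
t=35: [72, 47, 35, 79]
t=36: [82, 124, 95, 66]
t=37: [42, 80, 16, 80]
t=38: [109, 56, 56, 48]
t=39: [56, 114, 114, 138]
t=40: [106, 68, 68, 110]
t=41: [41, 73, 73, 50]
t=42: [111, 81, 81, 123]
t=43: [45, 48, 48, 73]
t=44: [136, 135, 135, 84]
t=45: [119, 108, 108, 53]
t=46: [62, 49, 49, 109]
t=47: [110, 126, 126, 60]
t=48: [52, 86, 86, 104]
t=49: [110, 40, 40, 25]
t=50: [58, 107, 107, 84]
t=51: [96, 41, 41, 35]
t=52: [25, 108, 108, 108]
t=53: [66, 40, 40, 36]
t=54: [96, 115, 115, 110]
t=55: [11, 49, 49, 45]
t=56: [55, 129, 129, 136]
t=57: [117, 103, 103, 115]
t=58: [54, 29, 29, 49]
t=59: [117, 96, 96, 129]
t=60: [49, 17, 17, 78]
t=61: [122, 60, 60, 53]
t=62: [84, 107, 107, 124]
t=63: [35, 38, 38, 73]
t=64: [106, 108, 108, 78]
t=65: [31, 37, 37, 50]
t=66: [96, 111, 111, 132]
t=67: [9, 46, 46, 94]
t=68: [50, 112, 112, 33]
t=69: [119, 62, 62, 88]
t=70: [75, 90, 90, 40]
t=71: [53, 33, 33, 98]
t=72: [122, 92, 92, 25]
t=73: [64, 25, 25, 61]
t=74: [91, 80, 80, 98]
t=75: [21, 40, 40, 14]
t=76: [74, 105, 105, 58]
t=77: [57, 40, 40, 95]
t=78: [117, 107, 107, 27]
t=79: [56, 41, 41, 70]
t=80: [120, 117, 117, 87]
t=81: [70, 60, 60, 34]
t=82: [84, 104, 104, 103]
t=83: [33, 24, 24, 21]
t=84: [93, 73, 73, 64]
t=85: [21, 65, 65, 90]
t=86: [69, 81, 81, 33]
t=87: [73, 54, 54, 87]
t=88: [80, 109, 109, 47]
t=89: [46, 50, 50, 119]
t=90: [138, 130, 130, 83]
t=91: [120, 97, 97, 52]
t=92: [57, 23, 23, 104]
t=93: [106, 69, 69, 33]
t=94: [40, 77, 77, 95]
t=95: [106, 57, 57, 14]
t=96: [48, 99, 99, 57]
t=97: [115, 34, 34, 94]
t=98: [66, 87, 87, 26]
t=99: [76, 38, 38, 67]
t=100: [71, 105, 105, 92]
t=101: [64, 30, 30, 15]
t=102: [94, 85, 85, 54]
t=103: [11, 39, 39, 106]
t=104: [50, 99, 99, 48]
t=105: [110, 36, 36, 115]
t=106: [55, 95, 95, 67]
t=107: [97, 24, 24, 69]
t=108: [17, 65, 65, 79]
t=109: [59, 84, 84, 59]
t=110: [95, 51, 51, 95]
t=111: [30, 107, 107, 30]
t=112: [78, 44, 44, 78]
t=113: [70, 115, 115, 70]
t=114: [73, 61, 61, 73]
t=115: [76, 97, 97, 76]
t=116: [48, 14, 14, 48]
t=117: [122, 63, 63, 122]
t=118: [82, 94, 94, 82]
t=119: [34, 13, 13, 34]
t=120: [88, 52, 52, 88]
t=121: [46, 109, 109, 46]
t=122: [117, 59, 59, 117]
t=123: [73, 100, 100, 73]
t=124: [57, 23, 23, 57]
t=125: [106, 79, 79, 106]
t=126: [34, 46, 46, 34]
t=127: [109, 130, 130, 109]
t=128: [52, 88, 88, 52]
t=129: [109, 46, 46, 109]
t=130: [59, 117, 117, 59]
t=131: [100, 73, 73, 100]
t=132: [23, 57, 57, 23]
t=133: [79, 106, 106, 79]
t=134: [46, 34, 34, 46]
t=135: [130, 109, 109, 130]
t=136: [88, 52, 52, 88]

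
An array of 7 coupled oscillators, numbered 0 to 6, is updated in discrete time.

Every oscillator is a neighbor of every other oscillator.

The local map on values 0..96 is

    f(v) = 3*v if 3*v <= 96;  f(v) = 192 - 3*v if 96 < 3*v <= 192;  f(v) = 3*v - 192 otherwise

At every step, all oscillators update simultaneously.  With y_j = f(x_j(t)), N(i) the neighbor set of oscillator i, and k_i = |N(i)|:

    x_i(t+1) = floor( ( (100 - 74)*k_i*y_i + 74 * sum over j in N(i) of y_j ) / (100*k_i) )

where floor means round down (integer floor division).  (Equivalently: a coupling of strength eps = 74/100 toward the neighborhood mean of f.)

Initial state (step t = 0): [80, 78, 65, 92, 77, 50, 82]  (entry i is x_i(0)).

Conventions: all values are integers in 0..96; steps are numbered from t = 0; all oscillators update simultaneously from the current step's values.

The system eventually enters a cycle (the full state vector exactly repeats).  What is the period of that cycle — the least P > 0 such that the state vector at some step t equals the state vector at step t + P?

Simulating step by step:
t=0: [80, 78, 65, 92, 77, 50, 82]
t=1: [45, 44, 38, 49, 43, 44, 45]
t=2: [59, 60, 62, 57, 60, 60, 59]
t=3: [13, 13, 12, 14, 13, 13, 13]
t=4: [39, 39, 38, 39, 39, 39, 39]
t=5: [75, 75, 75, 75, 75, 75, 75]
t=6: [33, 33, 33, 33, 33, 33, 33]
t=7: [93, 93, 93, 93, 93, 93, 93]
t=8: [87, 87, 87, 87, 87, 87, 87]
t=9: [69, 69, 69, 69, 69, 69, 69]
t=10: [15, 15, 15, 15, 15, 15, 15]
t=11: [45, 45, 45, 45, 45, 45, 45]
t=12: [57, 57, 57, 57, 57, 57, 57]
t=13: [21, 21, 21, 21, 21, 21, 21]
t=14: [63, 63, 63, 63, 63, 63, 63]
t=15: [3, 3, 3, 3, 3, 3, 3]
t=16: [9, 9, 9, 9, 9, 9, 9]
t=17: [27, 27, 27, 27, 27, 27, 27]
t=18: [81, 81, 81, 81, 81, 81, 81]
t=19: [51, 51, 51, 51, 51, 51, 51]
t=20: [39, 39, 39, 39, 39, 39, 39]
t=21: [75, 75, 75, 75, 75, 75, 75]

Answer: 16
Key observation: The state at step 5, [75, 75, 75, 75, 75, 75, 75], reappears at step 21 — and no state repeats earlier — so the cycle the system enters has period 16.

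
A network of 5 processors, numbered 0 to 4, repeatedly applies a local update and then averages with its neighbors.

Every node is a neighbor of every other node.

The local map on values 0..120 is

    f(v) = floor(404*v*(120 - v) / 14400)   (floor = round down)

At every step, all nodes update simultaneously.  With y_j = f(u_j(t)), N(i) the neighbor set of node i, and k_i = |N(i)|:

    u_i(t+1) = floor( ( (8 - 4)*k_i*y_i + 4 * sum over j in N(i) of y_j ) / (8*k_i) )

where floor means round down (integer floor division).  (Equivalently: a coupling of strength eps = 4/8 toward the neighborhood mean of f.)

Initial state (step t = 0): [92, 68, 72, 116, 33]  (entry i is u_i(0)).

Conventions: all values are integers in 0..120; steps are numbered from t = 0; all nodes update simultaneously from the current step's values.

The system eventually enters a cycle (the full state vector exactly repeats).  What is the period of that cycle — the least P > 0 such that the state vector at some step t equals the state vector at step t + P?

Answer: 2
Key observation: The state at step 6, [100, 100, 100, 100, 100], reappears at step 8 — and no state repeats earlier — so the cycle the system enters has period 2.

Derivation:
t=0: [92, 68, 72, 116, 33]
t=1: [72, 82, 81, 49, 75]
t=2: [93, 90, 90, 94, 93]
t=3: [71, 72, 72, 70, 71]
t=4: [96, 96, 96, 97, 96]
t=5: [63, 63, 63, 63, 63]
t=6: [100, 100, 100, 100, 100]
t=7: [56, 56, 56, 56, 56]
t=8: [100, 100, 100, 100, 100]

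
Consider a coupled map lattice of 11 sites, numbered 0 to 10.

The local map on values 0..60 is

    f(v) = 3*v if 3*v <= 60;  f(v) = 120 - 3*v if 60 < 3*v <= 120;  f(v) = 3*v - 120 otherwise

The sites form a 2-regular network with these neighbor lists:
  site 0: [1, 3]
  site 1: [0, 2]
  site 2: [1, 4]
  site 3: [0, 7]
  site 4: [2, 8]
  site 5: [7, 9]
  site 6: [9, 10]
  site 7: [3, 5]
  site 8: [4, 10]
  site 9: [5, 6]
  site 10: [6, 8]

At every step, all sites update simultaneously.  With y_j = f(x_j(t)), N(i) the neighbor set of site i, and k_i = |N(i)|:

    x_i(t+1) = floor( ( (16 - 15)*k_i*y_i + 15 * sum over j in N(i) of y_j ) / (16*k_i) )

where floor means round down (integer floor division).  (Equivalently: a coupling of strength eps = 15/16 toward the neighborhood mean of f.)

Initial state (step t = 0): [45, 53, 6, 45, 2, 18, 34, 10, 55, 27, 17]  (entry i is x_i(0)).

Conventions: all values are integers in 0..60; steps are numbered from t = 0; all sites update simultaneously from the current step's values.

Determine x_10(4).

Answer: x_10(4) = 21

Derivation:
t=0: [45, 53, 6, 45, 2, 18, 34, 10, 55, 27, 17]
t=1: [26, 17, 22, 22, 29, 35, 43, 34, 29, 36, 32]
t=2: [51, 48, 42, 31, 42, 15, 17, 33, 28, 12, 21]
t=3: [25, 19, 14, 27, 20, 29, 46, 35, 31, 47, 44]
t=4: [47, 44, 57, 30, 36, 18, 16, 34, 35, 25, 21]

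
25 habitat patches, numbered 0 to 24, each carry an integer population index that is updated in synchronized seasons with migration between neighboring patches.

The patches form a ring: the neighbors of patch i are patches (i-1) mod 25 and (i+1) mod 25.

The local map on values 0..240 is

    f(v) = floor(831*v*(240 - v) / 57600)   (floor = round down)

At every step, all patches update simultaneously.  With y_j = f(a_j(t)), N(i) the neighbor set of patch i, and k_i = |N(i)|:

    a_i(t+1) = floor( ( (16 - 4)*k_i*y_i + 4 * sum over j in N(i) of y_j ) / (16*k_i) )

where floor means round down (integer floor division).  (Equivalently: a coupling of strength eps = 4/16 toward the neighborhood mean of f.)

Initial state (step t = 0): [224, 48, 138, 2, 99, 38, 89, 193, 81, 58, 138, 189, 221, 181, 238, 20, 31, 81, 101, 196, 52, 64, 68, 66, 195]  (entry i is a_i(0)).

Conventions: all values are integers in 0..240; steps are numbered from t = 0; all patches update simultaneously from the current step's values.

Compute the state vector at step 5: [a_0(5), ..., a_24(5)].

Simulating step by step:
t=0: [224, 48, 138, 2, 99, 38, 89, 193, 81, 58, 138, 189, 221, 181, 238, 20, 31, 81, 101, 196, 52, 64, 68, 66, 195]
t=1: [70, 130, 169, 55, 165, 131, 174, 144, 174, 162, 188, 137, 81, 123, 31, 59, 100, 175, 190, 135, 141, 160, 166, 160, 121]
t=2: [179, 197, 173, 153, 177, 197, 174, 190, 171, 174, 153, 193, 190, 190, 114, 152, 190, 165, 148, 195, 199, 185, 178, 186, 199]
t=3: [147, 132, 164, 184, 159, 132, 156, 144, 165, 169, 180, 138, 136, 145, 196, 187, 149, 175, 185, 133, 121, 144, 155, 142, 125]
t=4: [199, 200, 178, 156, 182, 200, 192, 195, 180, 171, 163, 197, 203, 189, 135, 146, 184, 165, 155, 197, 205, 198, 192, 199, 204]
t=5: [115, 120, 157, 180, 152, 121, 129, 130, 153, 169, 172, 127, 113, 143, 195, 191, 157, 175, 180, 128, 107, 118, 128, 117, 108]

Answer: [115, 120, 157, 180, 152, 121, 129, 130, 153, 169, 172, 127, 113, 143, 195, 191, 157, 175, 180, 128, 107, 118, 128, 117, 108]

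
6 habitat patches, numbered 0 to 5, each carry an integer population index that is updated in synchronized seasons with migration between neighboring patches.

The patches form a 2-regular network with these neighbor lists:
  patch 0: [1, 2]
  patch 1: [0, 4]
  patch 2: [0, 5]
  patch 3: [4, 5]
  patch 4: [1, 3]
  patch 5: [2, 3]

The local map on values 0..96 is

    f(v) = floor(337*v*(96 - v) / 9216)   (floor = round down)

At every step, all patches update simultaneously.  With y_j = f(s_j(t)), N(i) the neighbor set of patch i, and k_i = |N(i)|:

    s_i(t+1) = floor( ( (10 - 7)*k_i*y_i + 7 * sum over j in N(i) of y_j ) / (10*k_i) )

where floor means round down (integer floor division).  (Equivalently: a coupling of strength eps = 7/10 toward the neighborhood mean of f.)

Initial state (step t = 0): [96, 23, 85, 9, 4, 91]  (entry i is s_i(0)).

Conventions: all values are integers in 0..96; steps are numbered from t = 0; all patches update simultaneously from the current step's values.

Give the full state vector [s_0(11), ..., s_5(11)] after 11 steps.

Answer: [83, 83, 83, 83, 83, 83]

Derivation:
t=0: [96, 23, 85, 9, 4, 91]
t=1: [33, 22, 15, 18, 35, 26]
t=2: [58, 71, 62, 65, 61, 53]
t=3: [73, 74, 80, 78, 71, 77]
t=4: [55, 61, 53, 56, 57, 49]
t=5: [80, 80, 83, 82, 79, 82]
t=6: [43, 47, 42, 43, 45, 40]
t=7: [83, 83, 82, 82, 83, 82]
t=8: [39, 39, 40, 40, 39, 41]
t=9: [81, 81, 81, 81, 81, 81]
t=10: [44, 44, 44, 44, 44, 44]
t=11: [83, 83, 83, 83, 83, 83]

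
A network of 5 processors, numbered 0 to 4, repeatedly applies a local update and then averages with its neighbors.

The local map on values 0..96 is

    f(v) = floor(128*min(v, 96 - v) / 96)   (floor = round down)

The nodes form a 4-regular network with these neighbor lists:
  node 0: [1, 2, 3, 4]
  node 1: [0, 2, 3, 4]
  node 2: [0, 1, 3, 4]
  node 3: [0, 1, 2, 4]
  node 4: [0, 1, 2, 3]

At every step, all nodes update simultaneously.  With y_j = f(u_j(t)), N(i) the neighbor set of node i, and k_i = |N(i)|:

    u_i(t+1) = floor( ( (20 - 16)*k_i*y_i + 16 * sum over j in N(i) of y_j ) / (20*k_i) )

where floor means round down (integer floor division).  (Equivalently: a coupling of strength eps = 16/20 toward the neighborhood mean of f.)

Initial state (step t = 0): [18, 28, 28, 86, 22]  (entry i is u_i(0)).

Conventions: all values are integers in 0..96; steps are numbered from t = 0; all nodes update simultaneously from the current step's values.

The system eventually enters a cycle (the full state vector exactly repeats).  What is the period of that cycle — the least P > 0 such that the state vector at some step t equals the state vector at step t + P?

Answer: 2
Key observation: The state at step 16, [61, 61, 61, 61, 61], reappears at step 18 — and no state repeats earlier — so the cycle the system enters has period 2.

Derivation:
t=0: [18, 28, 28, 86, 22]
t=1: [28, 28, 28, 28, 28]
t=2: [37, 37, 37, 37, 37]
t=3: [49, 49, 49, 49, 49]
t=4: [62, 62, 62, 62, 62]
t=5: [45, 45, 45, 45, 45]
t=6: [60, 60, 60, 60, 60]
t=7: [48, 48, 48, 48, 48]
t=8: [64, 64, 64, 64, 64]
t=9: [42, 42, 42, 42, 42]
t=10: [56, 56, 56, 56, 56]
t=11: [53, 53, 53, 53, 53]
t=12: [57, 57, 57, 57, 57]
t=13: [52, 52, 52, 52, 52]
t=14: [58, 58, 58, 58, 58]
t=15: [50, 50, 50, 50, 50]
t=16: [61, 61, 61, 61, 61]
t=17: [46, 46, 46, 46, 46]
t=18: [61, 61, 61, 61, 61]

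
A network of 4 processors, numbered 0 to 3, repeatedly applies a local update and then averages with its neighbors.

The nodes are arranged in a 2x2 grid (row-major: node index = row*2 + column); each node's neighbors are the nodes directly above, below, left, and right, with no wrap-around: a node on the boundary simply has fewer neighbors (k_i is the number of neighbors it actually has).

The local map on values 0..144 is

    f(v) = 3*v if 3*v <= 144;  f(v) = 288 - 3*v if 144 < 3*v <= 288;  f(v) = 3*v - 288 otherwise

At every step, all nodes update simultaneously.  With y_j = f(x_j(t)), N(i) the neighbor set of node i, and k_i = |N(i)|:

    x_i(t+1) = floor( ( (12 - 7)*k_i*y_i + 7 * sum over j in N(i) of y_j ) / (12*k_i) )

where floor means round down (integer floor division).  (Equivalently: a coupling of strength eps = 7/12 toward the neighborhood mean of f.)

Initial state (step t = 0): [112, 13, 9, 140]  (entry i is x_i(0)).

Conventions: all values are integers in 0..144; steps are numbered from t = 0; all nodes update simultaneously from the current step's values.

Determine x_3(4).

Simulating step by step:
t=0: [112, 13, 9, 140]
t=1: [39, 68, 63, 74]
t=2: [102, 88, 94, 80]
t=3: [16, 29, 21, 28]
t=4: [63, 74, 64, 78]

Answer: x_3(4) = 78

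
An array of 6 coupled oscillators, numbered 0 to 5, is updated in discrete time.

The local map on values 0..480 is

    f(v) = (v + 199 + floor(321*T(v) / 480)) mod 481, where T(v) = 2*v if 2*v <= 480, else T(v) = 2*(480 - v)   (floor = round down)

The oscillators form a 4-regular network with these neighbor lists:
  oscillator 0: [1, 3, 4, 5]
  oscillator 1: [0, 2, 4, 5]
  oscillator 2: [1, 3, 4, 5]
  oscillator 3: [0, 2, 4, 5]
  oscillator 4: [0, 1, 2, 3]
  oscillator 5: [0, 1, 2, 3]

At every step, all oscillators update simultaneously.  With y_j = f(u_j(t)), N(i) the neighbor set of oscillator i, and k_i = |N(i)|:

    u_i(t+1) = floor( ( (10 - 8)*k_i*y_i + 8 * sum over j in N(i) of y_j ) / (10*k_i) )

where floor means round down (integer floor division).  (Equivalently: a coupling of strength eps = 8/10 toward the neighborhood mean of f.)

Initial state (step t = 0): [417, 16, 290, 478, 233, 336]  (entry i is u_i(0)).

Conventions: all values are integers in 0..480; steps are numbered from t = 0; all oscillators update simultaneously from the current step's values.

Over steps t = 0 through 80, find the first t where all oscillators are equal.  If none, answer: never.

Simulating step by step:
t=0: [417, 16, 290, 478, 233, 336]  (not all equal)
t=1: [232, 245, 240, 237, 235, 232]  (not all equal)
t=2: [267, 268, 270, 267, 270, 269]  (not all equal)
t=3: [268, 268, 268, 268, 268, 268]  (all equal)

Answer: 3
Key observation: Synchronization is absorbing here: once all oscillators are equal they stay equal, and step 3 is the first all-equal step.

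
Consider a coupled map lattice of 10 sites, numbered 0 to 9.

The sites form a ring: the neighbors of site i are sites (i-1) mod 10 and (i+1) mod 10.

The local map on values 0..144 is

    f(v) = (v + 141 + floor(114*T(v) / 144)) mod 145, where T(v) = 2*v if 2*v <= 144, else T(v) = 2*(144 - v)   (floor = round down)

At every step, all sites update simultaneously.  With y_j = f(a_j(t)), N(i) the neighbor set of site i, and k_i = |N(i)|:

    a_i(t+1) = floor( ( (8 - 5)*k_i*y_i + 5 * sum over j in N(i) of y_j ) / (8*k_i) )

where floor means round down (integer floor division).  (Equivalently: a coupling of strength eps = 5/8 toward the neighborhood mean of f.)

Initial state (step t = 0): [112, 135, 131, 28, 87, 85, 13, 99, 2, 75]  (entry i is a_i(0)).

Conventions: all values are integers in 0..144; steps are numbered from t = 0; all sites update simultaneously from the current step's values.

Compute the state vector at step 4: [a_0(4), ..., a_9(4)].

Answer: [32, 33, 22, 35, 35, 38, 17, 16, 20, 28]

Derivation:
t=0: [112, 135, 131, 28, 87, 85, 13, 99, 2, 75]
t=1: [15, 4, 22, 34, 40, 28, 26, 17, 17, 17]
t=2: [26, 29, 47, 78, 84, 76, 57, 46, 39, 37]
t=3: [73, 82, 76, 58, 32, 66, 99, 117, 100, 83]
t=4: [32, 33, 22, 35, 35, 38, 17, 16, 20, 28]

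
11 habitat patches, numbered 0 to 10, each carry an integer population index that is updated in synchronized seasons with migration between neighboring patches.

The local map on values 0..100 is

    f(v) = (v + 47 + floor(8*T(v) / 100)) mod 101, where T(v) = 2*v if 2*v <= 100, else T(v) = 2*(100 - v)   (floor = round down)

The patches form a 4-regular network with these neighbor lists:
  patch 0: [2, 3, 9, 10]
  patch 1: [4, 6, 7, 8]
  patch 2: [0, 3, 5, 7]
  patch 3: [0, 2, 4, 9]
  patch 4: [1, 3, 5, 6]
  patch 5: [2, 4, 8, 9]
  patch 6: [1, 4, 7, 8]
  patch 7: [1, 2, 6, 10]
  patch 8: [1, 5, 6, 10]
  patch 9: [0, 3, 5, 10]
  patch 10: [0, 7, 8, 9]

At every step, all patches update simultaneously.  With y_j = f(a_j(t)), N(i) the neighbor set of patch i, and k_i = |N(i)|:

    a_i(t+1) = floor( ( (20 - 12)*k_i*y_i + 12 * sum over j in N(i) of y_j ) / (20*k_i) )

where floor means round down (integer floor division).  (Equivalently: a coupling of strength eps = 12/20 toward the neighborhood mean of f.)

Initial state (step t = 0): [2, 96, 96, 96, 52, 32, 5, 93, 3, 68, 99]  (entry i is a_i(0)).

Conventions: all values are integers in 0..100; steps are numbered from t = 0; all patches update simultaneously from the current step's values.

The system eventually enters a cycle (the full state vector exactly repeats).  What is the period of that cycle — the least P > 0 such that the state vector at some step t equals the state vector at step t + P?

Answer: 2
Key observation: The state at step 11, [25, 25, 25, 25, 25, 25, 25, 25, 25, 25, 25], reappears at step 13 — and no state repeats earlier — so the cycle the system enters has period 2.

Derivation:
t=0: [2, 96, 96, 96, 52, 32, 5, 93, 3, 68, 99]
t=1: [41, 38, 49, 34, 35, 51, 41, 43, 53, 40, 41]
t=2: [78, 78, 42, 75, 76, 29, 79, 80, 44, 78, 80]
t=3: [37, 37, 62, 36, 34, 68, 38, 38, 63, 34, 38]
t=4: [77, 77, 48, 76, 77, 37, 78, 79, 49, 77, 78]
t=5: [22, 22, 25, 21, 35, 43, 23, 23, 26, 35, 23]
t=6: [74, 75, 77, 76, 81, 87, 75, 73, 77, 81, 75]
t=7: [25, 25, 26, 26, 28, 30, 25, 24, 26, 28, 25]
t=8: [76, 76, 77, 77, 78, 79, 76, 75, 77, 78, 76]
t=9: [25, 25, 26, 26, 26, 27, 25, 25, 25, 26, 25]
t=10: [76, 76, 76, 76, 76, 77, 76, 76, 76, 76, 76]
t=11: [25, 25, 25, 25, 25, 25, 25, 25, 25, 25, 25]
t=12: [76, 76, 76, 76, 76, 76, 76, 76, 76, 76, 76]
t=13: [25, 25, 25, 25, 25, 25, 25, 25, 25, 25, 25]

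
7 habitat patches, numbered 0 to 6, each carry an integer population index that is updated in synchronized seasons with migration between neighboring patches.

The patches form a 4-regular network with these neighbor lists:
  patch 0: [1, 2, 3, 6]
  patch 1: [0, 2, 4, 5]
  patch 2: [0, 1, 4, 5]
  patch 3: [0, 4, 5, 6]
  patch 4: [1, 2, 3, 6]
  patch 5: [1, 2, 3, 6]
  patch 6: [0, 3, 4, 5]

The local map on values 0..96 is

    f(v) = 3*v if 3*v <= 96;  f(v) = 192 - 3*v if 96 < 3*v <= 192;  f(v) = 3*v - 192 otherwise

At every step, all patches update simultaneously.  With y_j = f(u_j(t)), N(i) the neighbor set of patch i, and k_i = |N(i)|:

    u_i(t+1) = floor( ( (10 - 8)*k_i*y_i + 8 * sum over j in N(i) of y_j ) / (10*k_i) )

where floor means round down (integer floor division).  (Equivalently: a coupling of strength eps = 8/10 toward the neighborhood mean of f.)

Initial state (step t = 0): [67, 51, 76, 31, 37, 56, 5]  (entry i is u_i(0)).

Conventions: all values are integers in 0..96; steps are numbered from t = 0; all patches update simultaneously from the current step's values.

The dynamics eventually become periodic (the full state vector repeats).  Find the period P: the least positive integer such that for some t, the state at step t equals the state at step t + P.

Simulating step by step:
t=0: [67, 51, 76, 31, 37, 56, 5]
t=1: [38, 37, 37, 44, 52, 41, 44]
t=2: [72, 69, 69, 60, 63, 70, 60]
t=3: [15, 15, 15, 13, 11, 14, 13]
t=4: [42, 42, 42, 39, 40, 42, 39]
t=5: [69, 67, 67, 70, 70, 69, 70]
t=6: [13, 13, 13, 16, 14, 13, 16]
t=7: [42, 39, 39, 43, 43, 42, 43]
t=8: [68, 69, 69, 64, 67, 68, 64]
t=9: [8, 12, 12, 6, 7, 8, 6]
t=10: [26, 28, 28, 21, 25, 26, 21]
t=11: [74, 79, 79, 71, 73, 74, 71]
t=12: [32, 35, 35, 25, 31, 32, 25]
t=13: [84, 91, 91, 87, 83, 84, 87]
t=14: [72, 67, 67, 63, 71, 72, 63]
t=15: [9, 17, 17, 15, 9, 9, 15]
t=16: [43, 36, 36, 34, 43, 43, 34]
t=17: [82, 71, 71, 73, 82, 82, 73]
t=18: [30, 40, 40, 43, 30, 30, 43]
t=19: [72, 82, 82, 79, 72, 72, 79]
t=20: [44, 36, 36, 32, 44, 44, 32]
t=21: [84, 69, 69, 74, 84, 84, 74]
t=22: [30, 42, 42, 48, 30, 30, 48]
t=23: [63, 80, 80, 73, 63, 63, 73]
t=24: [30, 21, 21, 12, 30, 30, 12]
t=25: [57, 79, 79, 68, 57, 57, 68]
t=26: [27, 30, 30, 17, 27, 27, 17]
t=27: [72, 84, 84, 69, 72, 72, 69]
t=28: [34, 38, 38, 20, 34, 34, 20]
t=29: [73, 85, 85, 78, 73, 73, 78]
t=30: [47, 41, 41, 33, 47, 47, 33]
t=31: [75, 58, 58, 67, 75, 75, 67]
t=32: [17, 27, 27, 23, 17, 17, 23]
t=33: [70, 63, 63, 58, 70, 70, 58]
t=34: [12, 12, 12, 18, 12, 12, 18]
t=35: [43, 36, 36, 43, 43, 43, 43]
t=36: [71, 71, 71, 63, 71, 71, 63]
t=37: [13, 21, 21, 13, 13, 13, 13]
t=38: [48, 48, 48, 39, 48, 48, 39]
t=39: [58, 48, 48, 58, 58, 58, 58]
t=40: [30, 30, 30, 18, 30, 30, 18]
t=41: [75, 90, 90, 75, 75, 75, 75]
t=42: [51, 51, 51, 33, 51, 51, 33]
t=43: [60, 39, 39, 60, 60, 60, 60]
t=44: [37, 37, 37, 12, 37, 37, 12]
t=45: [63, 81, 81, 63, 63, 63, 63]
t=46: [22, 22, 22, 3, 22, 22, 3]
t=47: [43, 66, 66, 43, 43, 43, 43]
t=48: [40, 40, 40, 63, 40, 40, 63]
t=49: [44, 72, 72, 44, 44, 44, 44]
t=50: [45, 45, 45, 60, 45, 45, 60]
t=51: [39, 57, 57, 39, 39, 39, 39]
t=52: [53, 53, 53, 75, 53, 53, 75]
t=53: [33, 33, 33, 33, 33, 33, 33]
t=54: [93, 93, 93, 93, 93, 93, 93]
t=55: [87, 87, 87, 87, 87, 87, 87]
t=56: [69, 69, 69, 69, 69, 69, 69]
t=57: [15, 15, 15, 15, 15, 15, 15]
t=58: [45, 45, 45, 45, 45, 45, 45]
t=59: [57, 57, 57, 57, 57, 57, 57]
t=60: [21, 21, 21, 21, 21, 21, 21]
t=61: [63, 63, 63, 63, 63, 63, 63]
t=62: [3, 3, 3, 3, 3, 3, 3]
t=63: [9, 9, 9, 9, 9, 9, 9]
t=64: [27, 27, 27, 27, 27, 27, 27]
t=65: [81, 81, 81, 81, 81, 81, 81]
t=66: [51, 51, 51, 51, 51, 51, 51]
t=67: [39, 39, 39, 39, 39, 39, 39]
t=68: [75, 75, 75, 75, 75, 75, 75]
t=69: [33, 33, 33, 33, 33, 33, 33]

Answer: 16
Key observation: The state at step 53, [33, 33, 33, 33, 33, 33, 33], reappears at step 69 — and no state repeats earlier — so the cycle the system enters has period 16.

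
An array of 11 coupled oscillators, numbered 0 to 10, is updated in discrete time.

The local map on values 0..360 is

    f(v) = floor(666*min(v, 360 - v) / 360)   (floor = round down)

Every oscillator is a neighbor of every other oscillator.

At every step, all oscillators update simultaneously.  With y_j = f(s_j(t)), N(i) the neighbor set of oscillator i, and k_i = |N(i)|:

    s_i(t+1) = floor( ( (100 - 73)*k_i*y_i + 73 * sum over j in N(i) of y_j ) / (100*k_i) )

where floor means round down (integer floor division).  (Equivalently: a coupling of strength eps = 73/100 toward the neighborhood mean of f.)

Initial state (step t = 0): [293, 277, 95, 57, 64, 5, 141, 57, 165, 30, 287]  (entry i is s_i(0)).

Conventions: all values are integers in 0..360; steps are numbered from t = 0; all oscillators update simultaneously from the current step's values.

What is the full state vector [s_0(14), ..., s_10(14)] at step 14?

Answer: [205, 205, 205, 205, 205, 205, 205, 205, 205, 205, 205]

Derivation:
t=0: [293, 277, 95, 57, 64, 5, 141, 57, 165, 30, 287]
t=1: [136, 142, 147, 133, 135, 114, 163, 133, 172, 123, 139]
t=2: [256, 258, 260, 255, 256, 248, 266, 255, 269, 251, 257]
t=3: [189, 189, 188, 190, 189, 192, 186, 190, 185, 191, 189]
t=4: [316, 316, 316, 315, 316, 314, 316, 315, 317, 315, 316]
t=5: [81, 81, 81, 81, 81, 82, 81, 81, 81, 81, 81]
t=6: [149, 149, 149, 149, 149, 149, 149, 149, 149, 149, 149]
t=7: [275, 275, 275, 275, 275, 275, 275, 275, 275, 275, 275]
t=8: [157, 157, 157, 157, 157, 157, 157, 157, 157, 157, 157]
t=9: [290, 290, 290, 290, 290, 290, 290, 290, 290, 290, 290]
t=10: [129, 129, 129, 129, 129, 129, 129, 129, 129, 129, 129]
t=11: [238, 238, 238, 238, 238, 238, 238, 238, 238, 238, 238]
t=12: [225, 225, 225, 225, 225, 225, 225, 225, 225, 225, 225]
t=13: [249, 249, 249, 249, 249, 249, 249, 249, 249, 249, 249]
t=14: [205, 205, 205, 205, 205, 205, 205, 205, 205, 205, 205]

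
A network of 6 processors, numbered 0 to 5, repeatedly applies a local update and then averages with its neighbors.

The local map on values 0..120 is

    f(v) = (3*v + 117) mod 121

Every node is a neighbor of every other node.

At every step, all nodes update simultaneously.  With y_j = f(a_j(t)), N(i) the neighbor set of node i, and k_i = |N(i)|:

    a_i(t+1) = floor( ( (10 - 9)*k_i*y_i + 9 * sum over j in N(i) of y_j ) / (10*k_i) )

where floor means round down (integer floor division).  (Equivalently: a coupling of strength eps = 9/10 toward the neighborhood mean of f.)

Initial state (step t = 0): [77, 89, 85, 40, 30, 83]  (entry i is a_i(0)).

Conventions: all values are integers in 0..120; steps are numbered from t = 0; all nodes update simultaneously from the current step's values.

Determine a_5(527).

Simulating step by step:
t=0: [77, 89, 85, 40, 30, 83]
t=1: [52, 59, 60, 52, 54, 61]
t=2: [45, 43, 43, 45, 44, 42]
t=3: [5, 6, 6, 5, 5, 6]
t=4: [12, 12, 12, 12, 12, 12]
t=5: [32, 32, 32, 32, 32, 32]
t=6: [92, 92, 92, 92, 92, 92]
t=7: [30, 30, 30, 30, 30, 30]
t=8: [86, 86, 86, 86, 86, 86]
t=9: [12, 12, 12, 12, 12, 12]

Answer: a_5(527) = 30
Key observation: The state at step 4, [12, 12, 12, 12, 12, 12], reappears at step 9: the system is in a cycle of period 5 from step 4 on.  Therefore the state at step 527 equals the state at step 4 + ((527 - 4) mod 5) = 7, which is [30, 30, 30, 30, 30, 30].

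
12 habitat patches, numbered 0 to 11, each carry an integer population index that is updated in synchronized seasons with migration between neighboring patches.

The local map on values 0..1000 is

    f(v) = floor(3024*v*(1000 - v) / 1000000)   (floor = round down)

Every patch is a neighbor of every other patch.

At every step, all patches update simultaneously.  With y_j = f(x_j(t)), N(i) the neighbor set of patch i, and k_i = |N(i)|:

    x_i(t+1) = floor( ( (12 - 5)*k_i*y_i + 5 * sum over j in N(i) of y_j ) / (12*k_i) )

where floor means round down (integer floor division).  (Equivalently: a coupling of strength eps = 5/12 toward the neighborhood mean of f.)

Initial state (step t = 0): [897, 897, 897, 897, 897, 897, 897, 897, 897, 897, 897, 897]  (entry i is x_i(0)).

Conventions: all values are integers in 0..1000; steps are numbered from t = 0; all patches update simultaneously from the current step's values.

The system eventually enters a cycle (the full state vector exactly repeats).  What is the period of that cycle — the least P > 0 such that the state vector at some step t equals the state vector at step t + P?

Simulating step by step:
t=0: [897, 897, 897, 897, 897, 897, 897, 897, 897, 897, 897, 897]
t=1: [279, 279, 279, 279, 279, 279, 279, 279, 279, 279, 279, 279]
t=2: [608, 608, 608, 608, 608, 608, 608, 608, 608, 608, 608, 608]
t=3: [720, 720, 720, 720, 720, 720, 720, 720, 720, 720, 720, 720]
t=4: [609, 609, 609, 609, 609, 609, 609, 609, 609, 609, 609, 609]
t=5: [720, 720, 720, 720, 720, 720, 720, 720, 720, 720, 720, 720]

Answer: 2
Key observation: The state at step 3, [720, 720, 720, 720, 720, 720, 720, 720, 720, 720, 720, 720], reappears at step 5 — and no state repeats earlier — so the cycle the system enters has period 2.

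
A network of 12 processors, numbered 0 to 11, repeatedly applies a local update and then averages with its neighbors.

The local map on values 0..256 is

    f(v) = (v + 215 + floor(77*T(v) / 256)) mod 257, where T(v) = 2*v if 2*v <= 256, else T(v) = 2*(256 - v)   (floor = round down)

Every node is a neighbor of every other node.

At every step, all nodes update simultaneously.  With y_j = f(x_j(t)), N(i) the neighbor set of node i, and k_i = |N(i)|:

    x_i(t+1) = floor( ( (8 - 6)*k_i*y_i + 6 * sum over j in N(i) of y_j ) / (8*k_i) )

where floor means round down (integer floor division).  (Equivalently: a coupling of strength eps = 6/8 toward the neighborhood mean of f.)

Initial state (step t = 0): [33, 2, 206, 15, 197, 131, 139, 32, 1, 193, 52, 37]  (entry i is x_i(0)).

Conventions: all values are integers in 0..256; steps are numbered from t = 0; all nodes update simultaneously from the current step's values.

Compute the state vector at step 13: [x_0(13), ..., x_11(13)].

Answer: [185, 185, 185, 185, 185, 185, 185, 185, 185, 185, 185, 185]

Derivation:
t=0: [33, 2, 206, 15, 197, 131, 139, 32, 1, 193, 52, 37]
t=1: [114, 152, 147, 156, 147, 142, 143, 114, 151, 146, 120, 115]
t=2: [157, 163, 162, 163, 162, 162, 162, 157, 163, 162, 159, 157]
t=3: [175, 175, 175, 175, 175, 175, 175, 175, 175, 175, 175, 175]
t=4: [181, 181, 181, 181, 181, 181, 181, 181, 181, 181, 181, 181]
t=5: [184, 184, 184, 184, 184, 184, 184, 184, 184, 184, 184, 184]
t=6: [185, 185, 185, 185, 185, 185, 185, 185, 185, 185, 185, 185]
t=7: [185, 185, 185, 185, 185, 185, 185, 185, 185, 185, 185, 185]
t=8: [185, 185, 185, 185, 185, 185, 185, 185, 185, 185, 185, 185]
t=9: [185, 185, 185, 185, 185, 185, 185, 185, 185, 185, 185, 185]
t=10: [185, 185, 185, 185, 185, 185, 185, 185, 185, 185, 185, 185]
t=11: [185, 185, 185, 185, 185, 185, 185, 185, 185, 185, 185, 185]
t=12: [185, 185, 185, 185, 185, 185, 185, 185, 185, 185, 185, 185]
t=13: [185, 185, 185, 185, 185, 185, 185, 185, 185, 185, 185, 185]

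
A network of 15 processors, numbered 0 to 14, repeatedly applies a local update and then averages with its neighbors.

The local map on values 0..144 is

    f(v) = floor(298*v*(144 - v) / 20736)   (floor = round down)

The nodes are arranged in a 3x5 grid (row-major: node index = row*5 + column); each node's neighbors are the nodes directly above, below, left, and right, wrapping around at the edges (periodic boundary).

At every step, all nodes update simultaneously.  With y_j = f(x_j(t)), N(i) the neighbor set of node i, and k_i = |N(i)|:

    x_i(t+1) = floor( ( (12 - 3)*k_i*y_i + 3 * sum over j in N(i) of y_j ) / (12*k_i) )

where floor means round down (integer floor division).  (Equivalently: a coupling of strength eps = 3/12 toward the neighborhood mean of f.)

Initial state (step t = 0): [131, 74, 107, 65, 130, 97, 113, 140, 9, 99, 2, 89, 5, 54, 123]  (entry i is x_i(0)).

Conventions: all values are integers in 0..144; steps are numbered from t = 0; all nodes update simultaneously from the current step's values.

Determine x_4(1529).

Answer: x_4(1529) = 74
Key observation: The state at step 5, [74, 74, 74, 74, 74, 74, 74, 74, 74, 74, 74, 74, 74, 74, 74], reappears at step 6: the system is in a cycle of period 1 from step 5 on.  Therefore the state at step 1529 equals the state at step 5 + ((1529 - 5) mod 1) = 5, which is [74, 74, 74, 74, 74, 74, 74, 74, 74, 74, 74, 74, 74, 74, 74].

Derivation:
t=0: [131, 74, 107, 65, 130, 97, 113, 140, 9, 99, 2, 89, 5, 54, 123]
t=1: [28, 68, 52, 65, 31, 57, 51, 14, 26, 57, 15, 61, 19, 60, 37]
t=2: [48, 71, 63, 69, 52, 66, 66, 32, 48, 67, 35, 66, 40, 66, 55]
t=3: [66, 73, 70, 73, 68, 71, 71, 55, 66, 72, 58, 71, 61, 71, 69]
t=4: [73, 73, 73, 73, 73, 73, 73, 70, 73, 73, 71, 73, 72, 73, 73]
t=5: [74, 74, 74, 74, 74, 74, 74, 74, 74, 74, 74, 74, 74, 74, 74]
t=6: [74, 74, 74, 74, 74, 74, 74, 74, 74, 74, 74, 74, 74, 74, 74]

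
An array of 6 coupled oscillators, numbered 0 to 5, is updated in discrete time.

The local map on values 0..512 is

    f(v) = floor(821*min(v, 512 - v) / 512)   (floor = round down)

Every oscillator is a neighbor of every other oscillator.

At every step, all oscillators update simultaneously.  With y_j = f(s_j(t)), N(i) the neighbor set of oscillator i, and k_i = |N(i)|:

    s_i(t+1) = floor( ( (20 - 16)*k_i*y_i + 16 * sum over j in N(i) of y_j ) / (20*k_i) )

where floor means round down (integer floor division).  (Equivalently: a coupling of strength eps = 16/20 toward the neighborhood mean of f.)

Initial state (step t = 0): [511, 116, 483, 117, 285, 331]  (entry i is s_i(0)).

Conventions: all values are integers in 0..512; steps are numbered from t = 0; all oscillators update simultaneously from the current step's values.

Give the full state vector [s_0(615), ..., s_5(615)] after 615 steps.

Simulating step by step:
t=0: [511, 116, 483, 117, 285, 331]
t=1: [171, 179, 173, 179, 186, 183]
t=2: [285, 286, 285, 286, 286, 286]
t=3: [362, 362, 362, 362, 362, 362]
t=4: [240, 240, 240, 240, 240, 240]
t=5: [384, 384, 384, 384, 384, 384]
t=6: [205, 205, 205, 205, 205, 205]
t=7: [328, 328, 328, 328, 328, 328]
t=8: [295, 295, 295, 295, 295, 295]
t=9: [347, 347, 347, 347, 347, 347]
t=10: [264, 264, 264, 264, 264, 264]
t=11: [397, 397, 397, 397, 397, 397]
t=12: [184, 184, 184, 184, 184, 184]
t=13: [295, 295, 295, 295, 295, 295]

Answer: [264, 264, 264, 264, 264, 264]
Key observation: The state at step 8, [295, 295, 295, 295, 295, 295], reappears at step 13: the system is in a cycle of period 5 from step 8 on.  Therefore the state at step 615 equals the state at step 8 + ((615 - 8) mod 5) = 10, which is [264, 264, 264, 264, 264, 264].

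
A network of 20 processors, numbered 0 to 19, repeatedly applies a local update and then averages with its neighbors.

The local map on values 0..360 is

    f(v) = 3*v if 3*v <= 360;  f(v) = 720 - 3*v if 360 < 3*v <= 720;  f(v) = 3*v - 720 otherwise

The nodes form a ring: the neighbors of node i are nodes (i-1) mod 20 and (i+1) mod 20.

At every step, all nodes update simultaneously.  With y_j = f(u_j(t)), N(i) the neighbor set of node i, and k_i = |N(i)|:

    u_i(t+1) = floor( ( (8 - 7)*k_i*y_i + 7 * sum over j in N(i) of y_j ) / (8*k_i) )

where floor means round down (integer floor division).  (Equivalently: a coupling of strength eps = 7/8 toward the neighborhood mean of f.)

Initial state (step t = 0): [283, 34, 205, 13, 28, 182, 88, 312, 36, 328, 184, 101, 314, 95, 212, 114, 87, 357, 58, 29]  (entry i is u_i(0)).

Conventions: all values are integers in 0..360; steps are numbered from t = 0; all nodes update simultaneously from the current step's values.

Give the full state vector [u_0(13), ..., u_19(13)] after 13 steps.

Answer: [245, 204, 176, 245, 140, 189, 164, 63, 248, 169, 257, 176, 231, 165, 285, 178, 217, 177, 209, 197]

Derivation:
t=0: [283, 34, 205, 13, 28, 182, 88, 312, 36, 328, 184, 101, 314, 95, 212, 114, 87, 357, 58, 29]
t=1: [98, 115, 74, 87, 103, 174, 203, 189, 223, 153, 269, 208, 285, 169, 284, 193, 335, 234, 213, 143]
t=2: [315, 268, 292, 264, 239, 208, 167, 90, 187, 93, 167, 109, 152, 143, 171, 200, 105, 162, 145, 200]
t=3: [117, 177, 87, 78, 73, 109, 187, 199, 260, 200, 292, 252, 303, 242, 205, 243, 194, 291, 190, 238]
t=4: [129, 291, 217, 239, 272, 206, 216, 111, 113, 109, 87, 155, 42, 129, 19, 107, 88, 145, 88, 219]
t=5: [136, 195, 76, 72, 57, 86, 199, 221, 331, 303, 287, 201, 273, 121, 293, 180, 298, 266, 185, 269]
t=6: [136, 253, 182, 201, 228, 160, 153, 180, 141, 204, 151, 119, 219, 157, 254, 168, 134, 158, 92, 219]
t=7: [83, 217, 90, 106, 160, 159, 216, 266, 163, 260, 236, 189, 273, 77, 208, 184, 241, 290, 169, 265]
t=8: [94, 235, 203, 262, 275, 166, 149, 142, 89, 113, 94, 67, 180, 114, 186, 64, 139, 113, 125, 211]
t=9: [79, 173, 49, 102, 139, 193, 259, 273, 310, 282, 271, 227, 260, 192, 253, 227, 270, 325, 229, 285]
t=10: [176, 193, 240, 235, 233, 175, 112, 129, 124, 148, 83, 71, 87, 61, 84, 61, 139, 85, 174, 135]
t=11: [223, 101, 68, 11, 94, 180, 273, 340, 309, 295, 245, 249, 205, 247, 191, 265, 229, 251, 274, 210]
t=12: [178, 149, 172, 216, 128, 189, 222, 171, 229, 117, 85, 55, 34, 112, 60, 88, 51, 63, 66, 78]
t=13: [245, 204, 176, 245, 140, 189, 164, 63, 248, 169, 257, 176, 231, 165, 285, 178, 217, 177, 209, 197]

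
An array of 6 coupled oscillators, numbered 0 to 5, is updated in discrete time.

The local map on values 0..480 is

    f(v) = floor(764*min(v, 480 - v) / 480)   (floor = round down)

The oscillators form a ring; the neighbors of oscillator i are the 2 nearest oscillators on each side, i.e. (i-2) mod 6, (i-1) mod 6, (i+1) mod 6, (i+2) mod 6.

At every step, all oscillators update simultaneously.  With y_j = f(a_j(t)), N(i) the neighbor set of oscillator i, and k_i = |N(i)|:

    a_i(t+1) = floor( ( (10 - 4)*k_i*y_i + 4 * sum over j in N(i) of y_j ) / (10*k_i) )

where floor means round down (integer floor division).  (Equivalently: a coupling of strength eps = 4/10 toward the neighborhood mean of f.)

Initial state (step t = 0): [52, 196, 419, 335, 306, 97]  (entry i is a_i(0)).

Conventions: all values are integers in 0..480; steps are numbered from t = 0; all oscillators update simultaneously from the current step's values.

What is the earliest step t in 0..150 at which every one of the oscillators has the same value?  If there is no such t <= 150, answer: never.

Answer: never
Key observation: The state at step 24 reappears at step 29 — the system is in a cycle of period 5 from step 24 on.  No step 0..29 is synchronized, and the cycle repeats forever, so no step up to 150 (or ever) has all oscillators equal.

Derivation:
t=0: [52, 196, 419, 335, 306, 97]  (not all equal)
t=1: [133, 242, 148, 221, 221, 182]  (not all equal)
t=2: [251, 335, 270, 335, 319, 302]  (not all equal)
t=3: [328, 259, 308, 248, 274, 277]  (not all equal)
t=4: [272, 331, 292, 348, 316, 322]  (not all equal)
t=5: [303, 251, 283, 230, 265, 254]  (not all equal)
t=6: [306, 350, 323, 357, 337, 350]  (not all equal)
t=7: [254, 216, 239, 205, 228, 214]  (not all equal)
t=8: [357, 346, 367, 338, 357, 343]  (not all equal)
t=9: [197, 209, 190, 216, 198, 213]  (not all equal)
t=10: [316, 328, 311, 334, 318, 333]  (not all equal)
t=11: [256, 244, 259, 239, 253, 238]  (not all equal)
t=12: [360, 371, 357, 374, 363, 374]  (not all equal)
t=13: [186, 176, 188, 173, 183, 172]  (not all equal)
t=14: [291, 282, 293, 279, 288, 278]  (not all equal)
t=15: [303, 312, 302, 315, 306, 316]  (not all equal)
t=16: [277, 268, 278, 265, 274, 265]  (not all equal)
t=17: [326, 335, 325, 337, 329, 338]  (not all equal)
t=18: [241, 232, 241, 230, 238, 229]  (not all equal)
t=19: [377, 370, 377, 368, 375, 367]  (not all equal)
t=20: [166, 173, 166, 175, 168, 175]  (not all equal)
t=21: [266, 273, 266, 275, 268, 275]  (not all equal)
t=22: [337, 330, 337, 328, 335, 328]  (not all equal)
t=23: [229, 236, 229, 238, 231, 238]  (not all equal)
t=24: [366, 373, 366, 375, 368, 375]  (not all equal)
t=25: [178, 171, 178, 169, 176, 169]  (not all equal)
t=26: [280, 273, 280, 271, 278, 271]  (not all equal)
t=27: [320, 327, 320, 329, 322, 329]  (not all equal)
t=28: [251, 244, 251, 242, 249, 242]  (not all equal)
t=29: [366, 373, 366, 375, 368, 375]  (not all equal)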